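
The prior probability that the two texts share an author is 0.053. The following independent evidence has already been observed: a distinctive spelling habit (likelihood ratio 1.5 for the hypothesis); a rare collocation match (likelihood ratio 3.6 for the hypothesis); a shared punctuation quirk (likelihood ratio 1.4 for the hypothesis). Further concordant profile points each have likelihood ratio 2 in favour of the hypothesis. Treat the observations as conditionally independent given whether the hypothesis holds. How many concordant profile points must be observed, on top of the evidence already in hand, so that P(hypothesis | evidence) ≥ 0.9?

5

Prior odds = 0.053/0.947 = 53/947.
Combined Bayes factor of the evidence already in hand = 1.5 × 3.6 × 1.4 = 7.56.
Odds after that evidence = (53/947) × 7.56 = 10017/23675.
Target odds = 0.9/0.1 = 9.
Need 2ⁿ ≥ 9 ÷ (10017/23675) = 23675/1113.
2⁴ = 16 falls short of 23675/1113 but 2⁵ = 32 reaches it, so n = 5.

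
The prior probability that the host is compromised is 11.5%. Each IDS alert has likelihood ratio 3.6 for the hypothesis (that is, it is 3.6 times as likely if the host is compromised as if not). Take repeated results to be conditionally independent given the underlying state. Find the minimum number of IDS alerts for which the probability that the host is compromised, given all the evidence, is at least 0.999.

7

Prior odds = 0.115/0.885 = 23/177.
Likelihood ratio per IDS alert = 3.6.
Target posterior odds = 0.999/0.001 = 999.
Require 3.6ⁿ ≥ 999 ÷ (23/177) = 176823/23.
3.6⁶ = 34012224/15625 falls short of 176823/23 but 3.6⁷ = 612220032/78125 reaches it, so n = 7.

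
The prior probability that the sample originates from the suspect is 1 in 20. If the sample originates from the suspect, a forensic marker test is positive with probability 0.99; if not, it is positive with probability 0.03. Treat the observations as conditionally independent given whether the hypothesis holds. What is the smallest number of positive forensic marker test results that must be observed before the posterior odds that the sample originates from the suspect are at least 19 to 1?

Prior odds: 0.05 ÷ 0.95 = 1/19.
Likelihood ratio of a positive = 0.99/0.03 = 33.
Target odds = 19.
Require 33ⁿ ≥ 19 ÷ (1/19) = 361.
33¹ = 33 falls short of 361 but 33² = 1089 reaches it, so n = 2.

2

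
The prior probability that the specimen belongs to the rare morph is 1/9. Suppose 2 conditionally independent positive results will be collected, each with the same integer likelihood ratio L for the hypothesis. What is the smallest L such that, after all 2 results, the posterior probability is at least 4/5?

Prior odds = (1/9)/(8/9) = 0.125.
Target odds = 0.8/0.2 = 4.
Need L² ≥ 4 ÷ 0.125 = 32.
5² = 25 < 32 ≤ 36 = 6², so L = 6.

6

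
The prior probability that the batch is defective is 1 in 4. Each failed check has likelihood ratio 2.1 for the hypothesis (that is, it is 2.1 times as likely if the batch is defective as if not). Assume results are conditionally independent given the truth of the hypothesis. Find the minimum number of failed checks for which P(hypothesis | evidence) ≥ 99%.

Prior odds = 0.25/0.75 = 1/3.
Likelihood ratio per failed check = 2.1.
Target odds: 0.99 ÷ 0.01 = 99.
Require 2.1ⁿ ≥ 99 ÷ (1/3) = 297.
2.1⁷ ≈180.109 falls short of 297 but 2.1⁸ ≈378.229 reaches it, so n = 8.

8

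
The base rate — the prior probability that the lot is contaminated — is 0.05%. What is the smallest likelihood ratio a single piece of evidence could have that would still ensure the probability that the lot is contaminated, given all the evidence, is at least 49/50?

97951

Prior odds = 0.0005/0.9995 = 1/1999.
Target odds = 0.98/0.02 = 49.
Required Bayes factor = 49 ÷ (1/1999) = 97951.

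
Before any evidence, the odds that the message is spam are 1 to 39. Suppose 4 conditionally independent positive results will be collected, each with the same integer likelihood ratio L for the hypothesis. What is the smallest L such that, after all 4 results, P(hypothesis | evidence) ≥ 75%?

4

Prior odds = 1/39.
Target odds = 0.75/0.25 = 3.
Need L⁴ ≥ 3 ÷ (1/39) = 117.
3⁴ = 81 < 117 ≤ 256 = 4⁴, so L = 4.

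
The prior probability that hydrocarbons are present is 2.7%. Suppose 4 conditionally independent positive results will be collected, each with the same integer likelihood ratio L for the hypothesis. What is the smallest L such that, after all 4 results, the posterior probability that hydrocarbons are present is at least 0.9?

Prior odds = 0.027/0.973 = 27/973.
Target odds = 0.9/0.1 = 9.
Need L⁴ ≥ 9 ÷ (27/973) = 973/3.
4⁴ = 256 < 973/3 ≤ 625 = 5⁴, so L = 5.

5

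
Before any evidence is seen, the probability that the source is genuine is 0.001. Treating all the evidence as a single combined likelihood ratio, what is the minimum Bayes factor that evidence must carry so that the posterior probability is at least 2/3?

Prior odds = 0.001/0.999 = 1/999.
Target odds = (2/3)/(1/3) = 2.
Required Bayes factor = 2 ÷ (1/999) = 1998.

1998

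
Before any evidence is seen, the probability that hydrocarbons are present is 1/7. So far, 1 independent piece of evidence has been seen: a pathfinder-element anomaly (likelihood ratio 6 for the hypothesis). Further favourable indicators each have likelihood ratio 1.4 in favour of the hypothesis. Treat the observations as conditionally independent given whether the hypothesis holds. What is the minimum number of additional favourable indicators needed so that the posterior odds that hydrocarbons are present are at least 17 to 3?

6

Prior odds = (1/7)/(6/7) = 1/6.
Bayes factor of the evidence already in hand = 6.
Odds after that evidence = (1/6) × 6 = 1.
Target odds = 17/3.
Need 1.4ⁿ ≥ 17/3 ÷ 1 = 17/3.
1.4⁵ = 5.37824 falls short of 17/3 but 1.4⁶ = 117649/15625 reaches it, so n = 6.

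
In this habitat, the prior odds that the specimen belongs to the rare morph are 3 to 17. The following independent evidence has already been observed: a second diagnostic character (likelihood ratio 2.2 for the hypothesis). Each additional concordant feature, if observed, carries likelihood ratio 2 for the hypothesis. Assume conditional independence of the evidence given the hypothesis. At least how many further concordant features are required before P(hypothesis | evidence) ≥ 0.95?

6

Prior odds = 3/17.
Bayes factor of the evidence already in hand = 2.2.
Odds after that evidence = (3/17) × 2.2 = 33/85.
Target odds = 0.95/0.05 = 19.
Need 2ⁿ ≥ 19 ÷ (33/85) = 1615/33.
2⁵ = 32 falls short of 1615/33 but 2⁶ = 64 reaches it, so n = 6.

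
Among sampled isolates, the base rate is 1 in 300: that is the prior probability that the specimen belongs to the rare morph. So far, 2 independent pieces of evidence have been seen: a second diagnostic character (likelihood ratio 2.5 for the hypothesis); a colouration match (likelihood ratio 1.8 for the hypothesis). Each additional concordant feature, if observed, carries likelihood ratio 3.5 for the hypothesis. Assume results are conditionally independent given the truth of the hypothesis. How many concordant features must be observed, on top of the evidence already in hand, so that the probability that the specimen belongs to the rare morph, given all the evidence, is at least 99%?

Prior odds = (1/300)/(299/300) = 1/299.
Combined Bayes factor of the evidence already in hand = 2.5 × 1.8 = 4.5.
Odds after that evidence = (1/299) × 4.5 = 9/598.
Target odds = 0.99/0.01 = 99.
Need 3.5ⁿ ≥ 99 ÷ (9/598) = 6578.
3.5⁷ = 823543/128 falls short of 6578 but 3.5⁸ = 5764801/256 reaches it, so n = 8.

8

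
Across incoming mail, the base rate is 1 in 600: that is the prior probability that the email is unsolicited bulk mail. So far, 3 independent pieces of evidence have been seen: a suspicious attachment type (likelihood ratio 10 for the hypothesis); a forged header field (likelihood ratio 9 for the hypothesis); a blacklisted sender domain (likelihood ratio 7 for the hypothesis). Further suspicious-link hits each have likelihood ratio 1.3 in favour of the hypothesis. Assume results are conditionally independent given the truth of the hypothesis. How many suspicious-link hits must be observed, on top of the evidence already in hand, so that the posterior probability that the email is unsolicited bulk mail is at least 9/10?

9

Prior odds = (1/600)/(599/600) = 1/599.
Combined Bayes factor of the evidence already in hand = 10 × 9 × 7 = 630.
Odds after that evidence = (1/599) × 630 = 630/599.
Target odds = 0.9/0.1 = 9.
Need 1.3ⁿ ≥ 9 ÷ (630/599) = 599/70.
1.3⁸ = 815730721/100000000 falls short of 599/70 but 1.3⁹ ≈10.6045 reaches it, so n = 9.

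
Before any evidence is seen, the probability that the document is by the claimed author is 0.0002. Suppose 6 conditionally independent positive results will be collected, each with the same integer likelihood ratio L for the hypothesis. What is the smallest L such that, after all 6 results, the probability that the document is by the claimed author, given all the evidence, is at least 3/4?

5

Prior odds = 0.0002/0.9998 = 1/4999.
Target odds = 0.75/0.25 = 3.
Need L⁶ ≥ 3 ÷ (1/4999) = 14997.
4⁶ = 4096 < 14997 ≤ 15625 = 5⁶, so L = 5.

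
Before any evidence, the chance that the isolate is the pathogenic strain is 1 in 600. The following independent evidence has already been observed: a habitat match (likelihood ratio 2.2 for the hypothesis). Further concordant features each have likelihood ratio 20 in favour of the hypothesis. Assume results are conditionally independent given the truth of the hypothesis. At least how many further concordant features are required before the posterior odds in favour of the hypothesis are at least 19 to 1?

3

Prior odds = (1/600)/(599/600) = 1/599.
Bayes factor of the evidence already in hand = 2.2.
Odds after that evidence = (1/599) × 2.2 = 11/2995.
Target odds = 19.
Need 20ⁿ ≥ 19 ÷ (11/2995) = 56905/11.
20² = 400 falls short of 56905/11 but 20³ = 8000 reaches it, so n = 3.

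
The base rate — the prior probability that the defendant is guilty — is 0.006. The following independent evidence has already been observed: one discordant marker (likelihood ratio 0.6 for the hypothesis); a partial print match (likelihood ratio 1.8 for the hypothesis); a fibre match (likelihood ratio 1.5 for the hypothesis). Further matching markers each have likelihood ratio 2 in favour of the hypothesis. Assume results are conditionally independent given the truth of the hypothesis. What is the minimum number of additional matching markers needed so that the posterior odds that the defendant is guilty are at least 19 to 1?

Prior odds = 0.006/0.994 = 3/497.
Combined Bayes factor of the evidence already in hand = 0.6 × 1.8 × 1.5 = 1.62.
Odds after that evidence = (3/497) × 1.62 = 243/24850.
Target odds = 19.
Need 2ⁿ ≥ 19 ÷ (243/24850) = 472150/243.
2¹⁰ = 1024 falls short of 472150/243 but 2¹¹ = 2048 reaches it, so n = 11.

11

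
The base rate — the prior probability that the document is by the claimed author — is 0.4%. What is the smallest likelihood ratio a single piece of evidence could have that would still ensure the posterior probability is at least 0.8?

996

Prior odds = 0.004/0.996 = 1/249.
Target odds = 0.8/0.2 = 4.
Required Bayes factor = 4 ÷ (1/249) = 996.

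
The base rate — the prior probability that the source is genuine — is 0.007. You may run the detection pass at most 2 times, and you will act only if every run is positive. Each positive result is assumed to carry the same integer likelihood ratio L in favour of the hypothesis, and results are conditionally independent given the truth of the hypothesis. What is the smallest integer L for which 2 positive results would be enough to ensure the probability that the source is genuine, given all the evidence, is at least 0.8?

24

Prior odds = 0.007/0.993 = 7/993.
Target odds = 0.8/0.2 = 4.
Need L² ≥ 4 ÷ (7/993) = 3972/7.
23² = 529 < 3972/7 ≤ 576 = 24², so L = 24.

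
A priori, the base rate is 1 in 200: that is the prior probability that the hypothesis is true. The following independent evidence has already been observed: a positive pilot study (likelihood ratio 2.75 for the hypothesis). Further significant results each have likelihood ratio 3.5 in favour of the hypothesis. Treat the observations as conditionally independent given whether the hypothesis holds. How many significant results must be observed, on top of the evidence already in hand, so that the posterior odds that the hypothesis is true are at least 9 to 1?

Prior odds = 0.005/0.995 = 1/199.
Bayes factor of the evidence already in hand = 2.75.
Odds after that evidence = (1/199) × 2.75 = 11/796.
Target odds = 9.
Need 3.5ⁿ ≥ 9 ÷ (11/796) = 7164/11.
3.5⁵ = 525.21875 falls short of 7164/11 but 3.5⁶ = 1838.265625 reaches it, so n = 6.

6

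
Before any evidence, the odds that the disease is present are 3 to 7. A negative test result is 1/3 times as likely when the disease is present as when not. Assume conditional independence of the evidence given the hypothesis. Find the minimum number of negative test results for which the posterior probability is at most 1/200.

5

Prior odds = 3/7.
Likelihood ratio per negative test result = 1/3.
Target odds: 0.005 ÷ 0.995 = 1/199.
Require (1/3)ⁿ ≤ 1/199 ÷ (3/7) = 7/597.
(1/3)⁴ = 1/81 is still above 7/597 but (1/3)⁵ = 1/243 is at or below it, so n = 5.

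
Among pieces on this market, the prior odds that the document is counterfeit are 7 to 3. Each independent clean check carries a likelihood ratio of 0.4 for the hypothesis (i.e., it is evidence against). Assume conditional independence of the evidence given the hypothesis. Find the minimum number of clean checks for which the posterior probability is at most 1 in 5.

3

Prior odds = 7/3.
Likelihood ratio per clean check = 0.4.
Target posterior odds = 0.2/0.8 = 0.25.
Need (7/3) × 0.4ⁿ ≤ 0.25, i.e. 0.4ⁿ ≤ 3/28.
0.4² = 0.16 is still above 3/28 but 0.4³ = 0.064 is at or below it, so n = 3.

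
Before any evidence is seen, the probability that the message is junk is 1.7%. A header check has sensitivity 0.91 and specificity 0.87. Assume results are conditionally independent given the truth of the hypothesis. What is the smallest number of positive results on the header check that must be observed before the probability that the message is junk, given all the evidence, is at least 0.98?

5

Prior odds = 0.017/0.983 = 17/983.
False-positive rate = 1 − 0.87 = 0.13; likelihood ratio of a positive = 0.91/0.13 = 7.
Target posterior odds = 0.98/0.02 = 49.
Require 7ⁿ ≥ 49 ÷ (17/983) = 48167/17.
7⁴ = 2401 falls short of 48167/17 but 7⁵ = 16807 reaches it, so n = 5.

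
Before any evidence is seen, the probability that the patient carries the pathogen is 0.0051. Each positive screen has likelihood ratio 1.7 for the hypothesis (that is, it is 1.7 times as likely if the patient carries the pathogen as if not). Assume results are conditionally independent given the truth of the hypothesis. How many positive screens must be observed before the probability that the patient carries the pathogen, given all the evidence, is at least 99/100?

Prior odds: 0.0051 ÷ 0.9949 = 51/9949.
Likelihood ratio per positive screen = 1.7.
Target posterior odds = 0.99/0.01 = 99.
Need (51/9949) × 1.7ⁿ ≥ 99, i.e. 1.7ⁿ ≥ 328317/17.
1.7¹⁸ ≈14063.1 falls short of 328317/17 but 1.7¹⁹ ≈23907.2 reaches it, so n = 19.

19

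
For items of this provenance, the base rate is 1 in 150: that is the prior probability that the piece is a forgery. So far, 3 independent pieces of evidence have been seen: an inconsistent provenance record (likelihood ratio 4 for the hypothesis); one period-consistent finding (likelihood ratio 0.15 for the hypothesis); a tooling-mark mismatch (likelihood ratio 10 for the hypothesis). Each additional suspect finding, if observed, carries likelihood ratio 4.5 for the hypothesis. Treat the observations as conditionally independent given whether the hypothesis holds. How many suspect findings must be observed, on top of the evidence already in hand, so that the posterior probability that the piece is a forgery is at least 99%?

Prior odds = (1/150)/(149/150) = 1/149.
Combined Bayes factor of the evidence already in hand = 4 × 0.15 × 10 = 6.
Odds after that evidence = (1/149) × 6 = 6/149.
Target odds = 0.99/0.01 = 99.
Need 4.5ⁿ ≥ 99 ÷ (6/149) = 2458.5.
4.5⁵ = 1845.28125 falls short of 2458.5 but 4.5⁶ = 8303.765625 reaches it, so n = 6.

6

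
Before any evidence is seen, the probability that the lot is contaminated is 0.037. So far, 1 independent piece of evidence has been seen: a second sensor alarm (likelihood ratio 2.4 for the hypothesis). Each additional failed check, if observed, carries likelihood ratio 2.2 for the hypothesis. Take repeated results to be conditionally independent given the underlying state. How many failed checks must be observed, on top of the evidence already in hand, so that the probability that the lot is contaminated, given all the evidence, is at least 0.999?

Prior odds = 0.037/0.963 = 37/963.
Bayes factor of the evidence already in hand = 2.4.
Odds after that evidence = (37/963) × 2.4 = 148/1605.
Target odds = 0.999/0.001 = 999.
Need 2.2ⁿ ≥ 999 ÷ (148/1605) = 10833.75.
2.2¹¹ ≈5843.18 falls short of 10833.75 but 2.2¹² ≈12855 reaches it, so n = 12.

12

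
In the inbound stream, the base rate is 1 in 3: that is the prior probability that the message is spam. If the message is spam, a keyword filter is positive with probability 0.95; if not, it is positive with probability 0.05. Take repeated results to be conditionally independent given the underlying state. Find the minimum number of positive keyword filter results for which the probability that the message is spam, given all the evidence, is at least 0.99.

2

Prior odds = (1/3)/(2/3) = 0.5.
Likelihood ratio of a positive = 0.95/0.05 = 19.
Target odds: 0.99 ÷ 0.01 = 99.
Need 0.5 × 19ⁿ ≥ 99, i.e. 19ⁿ ≥ 198.
19¹ = 19 falls short of 198 but 19² = 361 reaches it, so n = 2.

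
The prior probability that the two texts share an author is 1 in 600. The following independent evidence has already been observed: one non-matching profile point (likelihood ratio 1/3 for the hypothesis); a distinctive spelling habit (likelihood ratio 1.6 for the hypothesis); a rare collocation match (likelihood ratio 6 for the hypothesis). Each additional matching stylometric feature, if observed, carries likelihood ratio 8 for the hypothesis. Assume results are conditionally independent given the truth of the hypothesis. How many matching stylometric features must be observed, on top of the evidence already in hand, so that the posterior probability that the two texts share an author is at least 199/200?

6

Prior odds = (1/600)/(599/600) = 1/599.
Combined Bayes factor of the evidence already in hand = (1/3) × 1.6 × 6 = 3.2.
Odds after that evidence = (1/599) × 3.2 = 16/2995.
Target odds = 0.995/0.005 = 199.
Need 8ⁿ ≥ 199 ÷ (16/2995) = 37250.3125.
8⁵ = 32768 falls short of 37250.3125 but 8⁶ = 262144 reaches it, so n = 6.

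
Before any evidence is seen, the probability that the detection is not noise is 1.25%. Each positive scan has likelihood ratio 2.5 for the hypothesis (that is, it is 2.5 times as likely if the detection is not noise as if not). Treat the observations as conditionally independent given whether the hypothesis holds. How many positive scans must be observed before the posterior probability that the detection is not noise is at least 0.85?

Prior odds: 0.0125 ÷ 0.9875 = 1/79.
Likelihood ratio per positive scan = 2.5.
Target odds: 0.85 ÷ 0.15 = 17/3.
Require 2.5ⁿ ≥ 17/3 ÷ (1/79) = 1343/3.
2.5⁶ = 244.140625 falls short of 1343/3 but 2.5⁷ = 610.3515625 reaches it, so n = 7.

7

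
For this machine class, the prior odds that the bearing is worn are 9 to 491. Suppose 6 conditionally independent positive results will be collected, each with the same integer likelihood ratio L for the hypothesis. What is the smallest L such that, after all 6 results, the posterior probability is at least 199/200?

5

Prior odds = 9/491.
Target odds = 0.995/0.005 = 199.
Need L⁶ ≥ 199 ÷ (9/491) = 97709/9.
4⁶ = 4096 < 97709/9 ≤ 15625 = 5⁶, so L = 5.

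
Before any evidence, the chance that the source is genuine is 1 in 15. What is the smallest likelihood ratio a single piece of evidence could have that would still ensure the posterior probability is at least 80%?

Prior odds = (1/15)/(14/15) = 1/14.
Target odds = 0.8/0.2 = 4.
Required Bayes factor = 4 ÷ (1/14) = 56.

56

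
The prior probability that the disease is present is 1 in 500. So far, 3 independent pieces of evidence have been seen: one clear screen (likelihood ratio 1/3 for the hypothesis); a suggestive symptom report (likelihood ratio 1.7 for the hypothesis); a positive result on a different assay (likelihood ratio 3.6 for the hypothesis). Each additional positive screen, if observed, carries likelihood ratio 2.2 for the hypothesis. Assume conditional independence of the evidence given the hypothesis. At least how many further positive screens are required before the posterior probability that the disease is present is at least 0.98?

12

Prior odds = 0.002/0.998 = 1/499.
Combined Bayes factor of the evidence already in hand = (1/3) × 1.7 × 3.6 = 2.04.
Odds after that evidence = (1/499) × 2.04 = 51/12475.
Target odds = 0.98/0.02 = 49.
Need 2.2ⁿ ≥ 49 ÷ (51/12475) = 611275/51.
2.2¹¹ ≈5843.18 falls short of 611275/51 but 2.2¹² ≈12855 reaches it, so n = 12.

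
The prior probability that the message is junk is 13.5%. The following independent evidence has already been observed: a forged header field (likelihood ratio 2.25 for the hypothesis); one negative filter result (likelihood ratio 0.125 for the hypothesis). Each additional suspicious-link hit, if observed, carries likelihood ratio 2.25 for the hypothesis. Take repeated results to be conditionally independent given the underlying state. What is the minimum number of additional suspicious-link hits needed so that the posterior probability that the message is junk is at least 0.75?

6

Prior odds = 0.135/0.865 = 27/173.
Combined Bayes factor of the evidence already in hand = 2.25 × 0.125 = 0.28125.
Odds after that evidence = (27/173) × 0.28125 = 243/5536.
Target odds = 0.75/0.25 = 3.
Need 2.25ⁿ ≥ 3 ÷ (243/5536) = 5536/81.
2.25⁵ = 59049/1024 falls short of 5536/81 but 2.25⁶ = 531441/4096 reaches it, so n = 6.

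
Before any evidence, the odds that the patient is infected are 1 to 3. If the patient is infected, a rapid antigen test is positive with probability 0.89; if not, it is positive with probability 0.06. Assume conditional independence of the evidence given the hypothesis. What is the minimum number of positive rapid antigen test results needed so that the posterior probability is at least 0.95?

Prior odds = 1/3.
Likelihood ratio of a positive = 0.89/0.06 = 89/6.
Target posterior odds = 0.95/0.05 = 19.
Need (1/3) × (89/6)ⁿ ≥ 19, i.e. (89/6)ⁿ ≥ 57.
(89/6)¹ = 89/6 falls short of 57 but (89/6)² = 7921/36 reaches it, so n = 2.

2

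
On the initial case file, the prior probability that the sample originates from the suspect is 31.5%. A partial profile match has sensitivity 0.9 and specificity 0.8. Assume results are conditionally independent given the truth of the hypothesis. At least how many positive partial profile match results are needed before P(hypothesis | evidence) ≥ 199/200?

Prior odds: 0.315 ÷ 0.685 = 63/137.
False-positive rate = 1 − 0.8 = 0.2; likelihood ratio of a positive = 0.9/0.2 = 4.5.
Target posterior odds = 0.995/0.005 = 199.
Need (63/137) × 4.5ⁿ ≥ 199, i.e. 4.5ⁿ ≥ 27263/63.
4.5⁴ = 410.0625 falls short of 27263/63 but 4.5⁵ = 1845.28125 reaches it, so n = 5.

5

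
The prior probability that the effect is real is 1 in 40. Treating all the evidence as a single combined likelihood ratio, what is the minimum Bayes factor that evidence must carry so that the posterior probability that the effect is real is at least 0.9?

Prior odds = 0.025/0.975 = 1/39.
Target odds = 0.9/0.1 = 9.
Required Bayes factor = 9 ÷ (1/39) = 351.

351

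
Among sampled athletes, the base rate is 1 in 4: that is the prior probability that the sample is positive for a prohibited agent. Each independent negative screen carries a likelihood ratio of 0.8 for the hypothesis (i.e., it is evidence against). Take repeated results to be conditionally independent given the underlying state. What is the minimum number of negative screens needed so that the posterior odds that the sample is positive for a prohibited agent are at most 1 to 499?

23

Prior odds = 0.25/0.75 = 1/3.
Likelihood ratio per negative screen = 0.8.
Target odds = 1/499.
Require 0.8ⁿ ≤ 1/499 ÷ (1/3) = 3/499.
0.8²² ≈0.0073787 is still above 3/499 but 0.8²³ ≈0.00590296 is at or below it, so n = 23.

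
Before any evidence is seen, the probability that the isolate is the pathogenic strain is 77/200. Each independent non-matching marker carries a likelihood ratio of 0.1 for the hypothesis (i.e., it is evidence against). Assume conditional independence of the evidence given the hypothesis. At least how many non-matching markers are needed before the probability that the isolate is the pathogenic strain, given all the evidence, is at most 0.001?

3

Prior odds = 0.385/0.615 = 77/123.
Likelihood ratio per non-matching marker = 0.1.
Target posterior odds = 0.001/0.999 = 1/999.
Need (77/123) × 0.1ⁿ ≤ 1/999, i.e. 0.1ⁿ ≤ 41/25641.
0.1² = 0.01 is still above 41/25641 but 0.1³ = 0.001 is at or below it, so n = 3.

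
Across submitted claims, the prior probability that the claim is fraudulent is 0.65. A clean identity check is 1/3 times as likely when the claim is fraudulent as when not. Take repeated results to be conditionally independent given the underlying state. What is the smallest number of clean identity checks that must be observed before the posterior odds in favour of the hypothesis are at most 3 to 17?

3

Prior odds = 0.65/0.35 = 13/7.
Likelihood ratio per clean identity check = 1/3.
Target odds = 3/17.
Require (1/3)ⁿ ≤ 3/17 ÷ (13/7) = 21/221.
(1/3)² = 1/9 is still above 21/221 but (1/3)³ = 1/27 is at or below it, so n = 3.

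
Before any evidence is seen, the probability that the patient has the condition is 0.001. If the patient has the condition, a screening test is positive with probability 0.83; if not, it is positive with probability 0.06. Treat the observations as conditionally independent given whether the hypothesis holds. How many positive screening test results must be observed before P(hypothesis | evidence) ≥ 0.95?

4

Prior odds = 0.001/0.999 = 1/999.
Likelihood ratio of a positive = 0.83/0.06 = 83/6.
Target odds: 0.95 ÷ 0.05 = 19.
Require (83/6)ⁿ ≥ 19 ÷ (1/999) = 18981.
(83/6)³ = 571787/216 falls short of 18981 but (83/6)⁴ = 47458321/1296 reaches it, so n = 4.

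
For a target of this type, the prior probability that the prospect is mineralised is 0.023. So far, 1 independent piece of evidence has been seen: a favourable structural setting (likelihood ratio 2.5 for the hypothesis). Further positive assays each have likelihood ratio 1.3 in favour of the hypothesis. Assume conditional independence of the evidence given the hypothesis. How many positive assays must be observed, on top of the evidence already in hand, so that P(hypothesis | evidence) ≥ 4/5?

Prior odds = 0.023/0.977 = 23/977.
Bayes factor of the evidence already in hand = 2.5.
Odds after that evidence = (23/977) × 2.5 = 115/1954.
Target odds = 0.8/0.2 = 4.
Need 1.3ⁿ ≥ 4 ÷ (115/1954) = 7816/115.
1.3¹⁶ ≈66.5417 falls short of 7816/115 but 1.3¹⁷ ≈86.5042 reaches it, so n = 17.

17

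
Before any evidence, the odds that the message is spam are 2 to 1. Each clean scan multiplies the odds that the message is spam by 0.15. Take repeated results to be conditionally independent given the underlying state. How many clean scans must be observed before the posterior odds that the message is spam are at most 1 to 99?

Prior odds = 2.
Likelihood ratio per clean scan = 0.15.
Target odds = 1/99.
Require 0.15ⁿ ≤ 1/99 ÷ 2 = 1/198.
0.15² = 0.0225 is still above 1/198 but 0.15³ = 0.003375 is at or below it, so n = 3.

3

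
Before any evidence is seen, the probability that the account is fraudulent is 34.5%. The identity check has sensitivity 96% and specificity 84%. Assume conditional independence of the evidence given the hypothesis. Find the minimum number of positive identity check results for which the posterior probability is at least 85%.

Prior odds: 0.345 ÷ 0.655 = 69/131.
False-positive rate = 1 − 0.84 = 0.16; likelihood ratio of a positive = 0.96/0.16 = 6.
Target odds: 0.85 ÷ 0.15 = 17/3.
Require 6ⁿ ≥ 17/3 ÷ (69/131) = 2227/207.
6¹ = 6 falls short of 2227/207 but 6² = 36 reaches it, so n = 2.

2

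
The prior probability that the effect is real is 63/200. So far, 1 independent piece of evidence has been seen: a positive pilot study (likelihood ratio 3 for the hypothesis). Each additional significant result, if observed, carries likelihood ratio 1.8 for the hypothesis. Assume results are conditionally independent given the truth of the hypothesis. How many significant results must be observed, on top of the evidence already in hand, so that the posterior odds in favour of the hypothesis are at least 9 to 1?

Prior odds = 0.315/0.685 = 63/137.
Bayes factor of the evidence already in hand = 3.
Odds after that evidence = (63/137) × 3 = 189/137.
Target odds = 9.
Need 1.8ⁿ ≥ 9 ÷ (189/137) = 137/21.
1.8³ = 5.832 falls short of 137/21 but 1.8⁴ = 10.4976 reaches it, so n = 4.

4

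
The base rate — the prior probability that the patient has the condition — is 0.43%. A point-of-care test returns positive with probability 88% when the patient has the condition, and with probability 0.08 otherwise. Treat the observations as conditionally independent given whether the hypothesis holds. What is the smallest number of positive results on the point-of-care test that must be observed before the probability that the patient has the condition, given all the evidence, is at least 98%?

Prior odds = 0.0043/0.9957 = 43/9957.
Likelihood ratio of a positive result = 0.88/0.08 = 11.
Target odds: 0.98 ÷ 0.02 = 49.
Need (43/9957) × 11ⁿ ≥ 49, i.e. 11ⁿ ≥ 487893/43.
11³ = 1331 falls short of 487893/43 but 11⁴ = 14641 reaches it, so n = 4.

4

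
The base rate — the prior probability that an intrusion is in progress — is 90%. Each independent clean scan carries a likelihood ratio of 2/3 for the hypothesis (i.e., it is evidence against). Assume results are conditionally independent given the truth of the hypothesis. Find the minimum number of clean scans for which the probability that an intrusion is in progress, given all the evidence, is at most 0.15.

Prior odds: 0.9 ÷ 0.1 = 9.
Likelihood ratio per clean scan = 2/3.
Target posterior odds = 0.15/0.85 = 3/17.
Require (2/3)ⁿ ≤ 3/17 ÷ 9 = 1/51.
(2/3)⁹ = 512/19683 is still above 1/51 but (2/3)¹⁰ = 1024/59049 is at or below it, so n = 10.

10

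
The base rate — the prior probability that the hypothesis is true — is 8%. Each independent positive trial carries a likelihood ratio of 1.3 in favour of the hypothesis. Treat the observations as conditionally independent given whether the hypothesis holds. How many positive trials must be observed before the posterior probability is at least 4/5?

Prior odds: 0.08 ÷ 0.92 = 2/23.
Likelihood ratio per positive trial = 1.3.
Target odds: 0.8 ÷ 0.2 = 4.
Need (2/23) × 1.3ⁿ ≥ 4, i.e. 1.3ⁿ ≥ 46.
1.3¹⁴ ≈39.3738 falls short of 46 but 1.3¹⁵ ≈51.1859 reaches it, so n = 15.

15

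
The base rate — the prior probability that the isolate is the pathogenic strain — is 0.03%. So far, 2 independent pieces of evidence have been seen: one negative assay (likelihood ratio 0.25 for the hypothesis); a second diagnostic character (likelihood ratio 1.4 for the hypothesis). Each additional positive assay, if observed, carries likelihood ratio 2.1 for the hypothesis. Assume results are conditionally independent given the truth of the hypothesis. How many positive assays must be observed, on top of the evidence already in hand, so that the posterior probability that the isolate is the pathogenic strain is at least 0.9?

Prior odds = 0.0003/0.9997 = 3/9997.
Combined Bayes factor of the evidence already in hand = 0.25 × 1.4 = 0.35.
Odds after that evidence = (3/9997) × 0.35 = 21/199940.
Target odds = 0.9/0.1 = 9.
Need 2.1ⁿ ≥ 9 ÷ (21/199940) = 599820/7.
2.1¹⁵ ≈68122.3 falls short of 599820/7 but 2.1¹⁶ ≈143057 reaches it, so n = 16.

16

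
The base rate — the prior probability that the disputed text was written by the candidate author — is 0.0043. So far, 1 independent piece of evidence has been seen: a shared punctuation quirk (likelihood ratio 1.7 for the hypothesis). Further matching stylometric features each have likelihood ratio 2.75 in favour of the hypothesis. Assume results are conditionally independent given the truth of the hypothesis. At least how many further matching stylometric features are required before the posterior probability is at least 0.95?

Prior odds = 0.0043/0.9957 = 43/9957.
Bayes factor of the evidence already in hand = 1.7.
Odds after that evidence = (43/9957) × 1.7 = 731/99570.
Target odds = 0.95/0.05 = 19.
Need 2.75ⁿ ≥ 19 ÷ (731/99570) = 1891830/731.
2.75⁷ = 19487171/16384 falls short of 1891830/731 but 2.75⁸ = 214358881/65536 reaches it, so n = 8.

8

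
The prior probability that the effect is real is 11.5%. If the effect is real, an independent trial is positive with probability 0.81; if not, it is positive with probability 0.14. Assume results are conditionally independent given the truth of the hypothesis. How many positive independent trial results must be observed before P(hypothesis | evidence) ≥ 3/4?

Prior odds = 0.115/0.885 = 23/177.
Likelihood ratio of a positive = 0.81/0.14 = 81/14.
Target posterior odds = 0.75/0.25 = 3.
Require (81/14)ⁿ ≥ 3 ÷ (23/177) = 531/23.
(81/14)¹ = 81/14 falls short of 531/23 but (81/14)² = 6561/196 reaches it, so n = 2.

2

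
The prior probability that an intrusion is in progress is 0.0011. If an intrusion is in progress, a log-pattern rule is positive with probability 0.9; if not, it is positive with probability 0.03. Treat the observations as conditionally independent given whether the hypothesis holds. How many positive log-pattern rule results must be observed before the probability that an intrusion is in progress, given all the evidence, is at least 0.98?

Prior odds = 0.0011/0.9989 = 11/9989.
Likelihood ratio of a positive = 0.9/0.03 = 30.
Target odds: 0.98 ÷ 0.02 = 49.
Need (11/9989) × 30ⁿ ≥ 49, i.e. 30ⁿ ≥ 489461/11.
30³ = 27000 falls short of 489461/11 but 30⁴ = 810000 reaches it, so n = 4.

4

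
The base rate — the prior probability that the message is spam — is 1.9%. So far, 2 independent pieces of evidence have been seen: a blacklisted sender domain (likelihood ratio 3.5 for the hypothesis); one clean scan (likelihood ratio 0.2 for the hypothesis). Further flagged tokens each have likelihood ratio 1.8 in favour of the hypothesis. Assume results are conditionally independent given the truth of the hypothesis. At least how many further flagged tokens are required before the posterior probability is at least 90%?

Prior odds = 0.019/0.981 = 19/981.
Combined Bayes factor of the evidence already in hand = 3.5 × 0.2 = 0.7.
Odds after that evidence = (19/981) × 0.7 = 133/9810.
Target odds = 0.9/0.1 = 9.
Need 1.8ⁿ ≥ 9 ÷ (133/9810) = 88290/133.
1.8¹¹ ≈642.684 falls short of 88290/133 but 1.8¹² ≈1156.83 reaches it, so n = 12.

12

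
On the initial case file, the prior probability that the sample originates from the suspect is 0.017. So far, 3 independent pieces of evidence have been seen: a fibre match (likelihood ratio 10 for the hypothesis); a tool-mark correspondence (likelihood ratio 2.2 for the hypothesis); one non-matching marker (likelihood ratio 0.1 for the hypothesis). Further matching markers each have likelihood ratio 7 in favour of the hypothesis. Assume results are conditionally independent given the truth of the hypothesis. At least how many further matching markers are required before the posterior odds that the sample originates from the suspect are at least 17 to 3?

Prior odds = 0.017/0.983 = 17/983.
Combined Bayes factor of the evidence already in hand = 10 × 2.2 × 0.1 = 2.2.
Odds after that evidence = (17/983) × 2.2 = 187/4915.
Target odds = 17/3.
Need 7ⁿ ≥ 17/3 ÷ (187/4915) = 4915/33.
7² = 49 falls short of 4915/33 but 7³ = 343 reaches it, so n = 3.

3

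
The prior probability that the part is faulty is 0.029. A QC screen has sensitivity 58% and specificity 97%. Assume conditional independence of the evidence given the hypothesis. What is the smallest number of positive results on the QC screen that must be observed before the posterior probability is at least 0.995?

3

Prior odds = 0.029/0.971 = 29/971.
False-positive rate = 1 − 0.97 = 0.03; likelihood ratio of a positive = 0.58/0.03 = 58/3.
Target odds: 0.995 ÷ 0.005 = 199.
Require (58/3)ⁿ ≥ 199 ÷ (29/971) = 193229/29.
(58/3)² = 3364/9 falls short of 193229/29 but (58/3)³ = 195112/27 reaches it, so n = 3.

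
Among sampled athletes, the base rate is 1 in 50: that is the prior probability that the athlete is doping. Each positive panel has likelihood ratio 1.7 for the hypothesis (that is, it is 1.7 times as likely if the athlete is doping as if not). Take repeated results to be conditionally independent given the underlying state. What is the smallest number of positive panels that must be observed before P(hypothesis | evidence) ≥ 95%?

13

Prior odds = 0.02/0.98 = 1/49.
Likelihood ratio per positive panel = 1.7.
Target odds: 0.95 ÷ 0.05 = 19.
Require 1.7ⁿ ≥ 19 ÷ (1/49) = 931.
1.7¹² ≈582.622 falls short of 931 but 1.7¹³ ≈990.458 reaches it, so n = 13.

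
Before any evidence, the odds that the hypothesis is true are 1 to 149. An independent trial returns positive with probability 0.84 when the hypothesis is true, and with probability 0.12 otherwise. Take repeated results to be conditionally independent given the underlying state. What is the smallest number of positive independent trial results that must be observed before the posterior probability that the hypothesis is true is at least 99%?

5

Prior odds = 1/149.
Likelihood ratio of a positive result = 0.84/0.12 = 7.
Target odds: 0.99 ÷ 0.01 = 99.
Need (1/149) × 7ⁿ ≥ 99, i.e. 7ⁿ ≥ 14751.
7⁴ = 2401 falls short of 14751 but 7⁵ = 16807 reaches it, so n = 5.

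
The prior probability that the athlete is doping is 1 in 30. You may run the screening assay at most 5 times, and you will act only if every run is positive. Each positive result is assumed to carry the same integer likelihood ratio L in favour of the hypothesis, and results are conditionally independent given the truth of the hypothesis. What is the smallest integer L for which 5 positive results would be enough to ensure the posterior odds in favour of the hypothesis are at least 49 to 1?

5

Prior odds = (1/30)/(29/30) = 1/29.
Target odds = 49.
Need L⁵ ≥ 49 ÷ (1/29) = 1421.
4⁵ = 1024 < 1421 ≤ 3125 = 5⁵, so L = 5.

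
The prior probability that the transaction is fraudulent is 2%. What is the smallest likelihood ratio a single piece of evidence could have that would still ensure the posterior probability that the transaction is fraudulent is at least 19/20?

Prior odds = 0.02/0.98 = 1/49.
Target odds = 0.95/0.05 = 19.
Required Bayes factor = 19 ÷ (1/49) = 931.

931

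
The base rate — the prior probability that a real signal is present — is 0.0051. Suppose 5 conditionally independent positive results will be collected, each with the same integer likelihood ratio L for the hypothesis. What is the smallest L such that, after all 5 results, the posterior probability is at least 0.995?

9

Prior odds = 0.0051/0.9949 = 51/9949.
Target odds = 0.995/0.005 = 199.
Need L⁵ ≥ 199 ÷ (51/9949) = 1979851/51.
8⁵ = 32768 < 1979851/51 ≤ 59049 = 9⁵, so L = 9.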